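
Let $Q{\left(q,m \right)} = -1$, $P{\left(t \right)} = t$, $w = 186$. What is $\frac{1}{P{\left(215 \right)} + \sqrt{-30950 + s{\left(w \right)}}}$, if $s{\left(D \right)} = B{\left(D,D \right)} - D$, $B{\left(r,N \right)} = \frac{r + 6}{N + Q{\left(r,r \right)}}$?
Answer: $\frac{39775}{14311593} - \frac{4 i \sqrt{66599630}}{14311593} \approx 0.0027792 - 0.0022809 i$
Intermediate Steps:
$B{\left(r,N \right)} = \frac{6 + r}{-1 + N}$ ($B{\left(r,N \right)} = \frac{r + 6}{N - 1} = \frac{6 + r}{-1 + N}$)
$s{\left(D \right)} = - D + \frac{6 + D}{-1 + D}$ ($s{\left(D \right)} = \frac{6 + D}{-1 + D} - D = - D + \frac{6 + D}{-1 + D}$)
$\frac{1}{P{\left(215 \right)} + \sqrt{-30950 + s{\left(w \right)}}} = \frac{1}{215 + \sqrt{-30950 + \frac{6 + 186 - 186 \left(-1 + 186\right)}{-1 + 186}}} = \frac{1}{215 + \sqrt{-30950 + \frac{6 + 186 - 186 \cdot 185}{185}}} = \frac{1}{215 + \sqrt{-30950 + \frac{6 + 186 - 34410}{185}}} = \frac{1}{215 + \sqrt{-30950 + \frac{1}{185} \left(-34218\right)}} = \frac{1}{215 + \sqrt{-30950 - \frac{34218}{185}}} = \frac{1}{215 + \sqrt{- \frac{5759968}{185}}} = \frac{1}{215 + \frac{4 i \sqrt{66599630}}{185}}$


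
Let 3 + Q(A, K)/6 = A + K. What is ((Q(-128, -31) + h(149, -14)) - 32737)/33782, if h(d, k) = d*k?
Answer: -35795/33782 ≈ -1.0596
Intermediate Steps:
Q(A, K) = -18 + 6*A + 6*K (Q(A, K) = -18 + 6*(A + K) = -18 + (6*A + 6*K) = -18 + 6*A + 6*K)
((Q(-128, -31) + h(149, -14)) - 32737)/33782 = (((-18 + 6*(-128) + 6*(-31)) + 149*(-14)) - 32737)/33782 = (((-18 - 768 - 186) - 2086) - 32737)*(1/33782) = ((-972 - 2086) - 32737)*(1/33782) = (-3058 - 32737)*(1/33782) = -35795*1/33782 = -35795/33782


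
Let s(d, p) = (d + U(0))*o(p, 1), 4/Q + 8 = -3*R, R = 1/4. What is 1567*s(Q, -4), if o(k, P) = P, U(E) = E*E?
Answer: -25072/35 ≈ -716.34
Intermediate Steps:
R = 1/4 ≈ 0.25000
U(E) = E**2
Q = -16/35 (Q = 4/(-8 - 3*1/4) = 4/(-8 - 3/4) = 4/(-35/4) = 4*(-4/35) = -16/35 ≈ -0.45714)
s(d, p) = d (s(d, p) = (d + 0**2)*1 = (d + 0)*1 = d*1 = d)
1567*s(Q, -4) = 1567*(-16/35) = -25072/35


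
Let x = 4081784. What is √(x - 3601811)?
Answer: √479973 ≈ 692.80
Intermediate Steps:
√(x - 3601811) = √(4081784 - 3601811) = √479973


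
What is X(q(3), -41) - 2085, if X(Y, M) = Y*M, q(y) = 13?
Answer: -2618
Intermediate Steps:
X(Y, M) = M*Y
X(q(3), -41) - 2085 = -41*13 - 2085 = -533 - 2085 = -2618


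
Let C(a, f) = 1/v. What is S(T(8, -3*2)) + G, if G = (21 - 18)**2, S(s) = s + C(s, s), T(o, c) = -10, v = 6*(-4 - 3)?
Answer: -43/42 ≈ -1.0238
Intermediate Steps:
v = -42 (v = 6*(-7) = -42)
C(a, f) = -1/42 (C(a, f) = 1/(-42) = -1/42)
S(s) = -1/42 + s (S(s) = s - 1/42 = -1/42 + s)
G = 9 (G = 3**2 = 9)
S(T(8, -3*2)) + G = (-1/42 - 10) + 9 = -421/42 + 9 = -43/42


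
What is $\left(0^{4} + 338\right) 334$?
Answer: $112892$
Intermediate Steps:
$\left(0^{4} + 338\right) 334 = \left(0 + 338\right) 334 = 338 \cdot 334 = 112892$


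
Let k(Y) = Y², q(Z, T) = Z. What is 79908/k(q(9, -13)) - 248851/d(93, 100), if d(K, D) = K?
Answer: -1413943/837 ≈ -1689.3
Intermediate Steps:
79908/k(q(9, -13)) - 248851/d(93, 100) = 79908/(9²) - 248851/93 = 79908/81 - 248851*1/93 = 79908*(1/81) - 248851/93 = 26636/27 - 248851/93 = -1413943/837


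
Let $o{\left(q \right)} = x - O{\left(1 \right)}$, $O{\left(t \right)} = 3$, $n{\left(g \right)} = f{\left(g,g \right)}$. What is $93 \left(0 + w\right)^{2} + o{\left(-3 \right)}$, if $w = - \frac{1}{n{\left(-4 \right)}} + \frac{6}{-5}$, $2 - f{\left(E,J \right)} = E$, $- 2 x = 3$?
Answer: $\frac{50761}{300} \approx 169.2$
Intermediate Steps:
$x = - \frac{3}{2}$ ($x = \left(- \frac{1}{2}\right) 3 = - \frac{3}{2} \approx -1.5$)
$f{\left(E,J \right)} = 2 - E$
$n{\left(g \right)} = 2 - g$
$w = - \frac{41}{30}$ ($w = - \frac{1}{2 - -4} + \frac{6}{-5} = - \frac{1}{2 + 4} + 6 \left(- \frac{1}{5}\right) = - \frac{1}{6} - \frac{6}{5} = - \frac{41}{30} \approx -1.3667$)
$o{\left(q \right)} = - \frac{9}{2}$ ($o{\left(q \right)} = - \frac{3}{2} - 3 = - \frac{9}{2}$)
$93 \left(0 + w\right)^{2} + o{\left(-3 \right)} = 93 \left(0 - \frac{41}{30}\right)^{2} - \frac{9}{2} = 93 \left(- \frac{41}{30}\right)^{2} - \frac{9}{2} = 93 \cdot \frac{1681}{900} - \frac{9}{2} = \frac{52111}{300} - \frac{9}{2} = \frac{50761}{300}$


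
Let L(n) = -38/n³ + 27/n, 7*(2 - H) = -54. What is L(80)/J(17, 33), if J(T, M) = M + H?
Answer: 604667/76544000 ≈ 0.0078996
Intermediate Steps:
H = 68/7 (H = 2 - ⅐*(-54) = 2 + 54/7 = 68/7 ≈ 9.7143)
L(n) = -38/n³ + 27/n
J(T, M) = 68/7 + M (J(T, M) = M + 68/7 = 68/7 + M)
L(80)/J(17, 33) = (-38/80³ + 27/80)/(68/7 + 33) = (-38*1/512000 + 27*(1/80))/(299/7) = (-19/256000 + 27/80)*(7/299) = (86381/256000)*(7/299) = 604667/76544000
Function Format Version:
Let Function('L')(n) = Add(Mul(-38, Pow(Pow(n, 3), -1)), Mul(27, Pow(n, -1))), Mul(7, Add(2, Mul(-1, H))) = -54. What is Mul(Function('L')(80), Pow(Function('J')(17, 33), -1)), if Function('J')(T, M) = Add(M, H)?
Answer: Rational(604667, 76544000) ≈ 0.0078996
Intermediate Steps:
H = Rational(68, 7) (H = Add(2, Mul(Rational(-1, 7), -54)) = Add(2, Rational(54, 7)) = Rational(68, 7) ≈ 9.7143)
Function('L')(n) = Add(Mul(-38, Pow(n, -3)), Mul(27, Pow(n, -1)))
Function('J')(T, M) = Add(Rational(68, 7), M) (Function('J')(T, M) = Add(M, Rational(68, 7)) = Add(Rational(68, 7), M))
Mul(Function('L')(80), Pow(Function('J')(17, 33), -1)) = Mul(Add(Mul(-38, Pow(80, -3)), Mul(27, Pow(80, -1))), Pow(Add(Rational(68, 7), 33), -1)) = Mul(Add(Mul(-38, Rational(1, 512000)), Mul(27, Rational(1, 80))), Pow(Rational(299, 7), -1)) = Mul(Add(Rational(-19, 256000), Rational(27, 80)), Rational(7, 299)) = Mul(Rational(86381, 256000), Rational(7, 299)) = Rational(604667, 76544000)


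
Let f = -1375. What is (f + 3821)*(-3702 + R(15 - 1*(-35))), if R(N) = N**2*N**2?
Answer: 15278444908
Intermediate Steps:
R(N) = N**4
(f + 3821)*(-3702 + R(15 - 1*(-35))) = (-1375 + 3821)*(-3702 + (15 - 1*(-35))**4) = 2446*(-3702 + (15 + 35)**4) = 2446*(-3702 + 50**4) = 2446*(-3702 + 6250000) = 2446*6246298 = 15278444908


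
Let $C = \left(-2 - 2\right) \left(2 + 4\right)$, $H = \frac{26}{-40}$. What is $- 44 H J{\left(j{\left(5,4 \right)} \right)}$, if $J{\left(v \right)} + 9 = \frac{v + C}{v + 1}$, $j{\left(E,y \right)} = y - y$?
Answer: $- \frac{4719}{5} \approx -943.8$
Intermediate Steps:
$H = - \frac{13}{20}$ ($H = 26 \left(- \frac{1}{40}\right) = - \frac{13}{20} \approx -0.65$)
$j{\left(E,y \right)} = 0$
$C = -24$ ($C = \left(-4\right) 6 = -24$)
$J{\left(v \right)} = -9 + \frac{-24 + v}{1 + v}$ ($J{\left(v \right)} = -9 + \frac{v - 24}{v + 1} = -9 + \frac{-24 + v}{1 + v}$)
$- 44 H J{\left(j{\left(5,4 \right)} \right)} = \left(-44\right) \left(- \frac{13}{20}\right) \frac{-33 - 0}{1 + 0} = \frac{143 \frac{-33 + 0}{1}}{5} = \frac{143 \cdot 1 \left(-33\right)}{5} = \frac{143}{5} \left(-33\right) = - \frac{4719}{5}$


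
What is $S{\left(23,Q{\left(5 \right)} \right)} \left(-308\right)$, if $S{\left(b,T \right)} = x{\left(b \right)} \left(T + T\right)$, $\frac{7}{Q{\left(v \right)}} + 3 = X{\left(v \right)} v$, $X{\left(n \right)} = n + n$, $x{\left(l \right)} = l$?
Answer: $- \frac{99176}{47} \approx -2110.1$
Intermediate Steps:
$X{\left(n \right)} = 2 n$
$Q{\left(v \right)} = \frac{7}{-3 + 2 v^{2}}$ ($Q{\left(v \right)} = \frac{7}{-3 + 2 v v} = \frac{7}{-3 + 2 v^{2}}$)
$S{\left(b,T \right)} = 2 T b$ ($S{\left(b,T \right)} = b \left(T + T\right) = b 2 T = 2 T b$)
$S{\left(23,Q{\left(5 \right)} \right)} \left(-308\right) = 2 \frac{7}{-3 + 2 \cdot 5^{2}} \cdot 23 \left(-308\right) = 2 \frac{7}{-3 + 2 \cdot 25} \cdot 23 \left(-308\right) = 2 \frac{7}{-3 + 50} \cdot 23 \left(-308\right) = 2 \cdot \frac{7}{47} \cdot 23 \left(-308\right) = \frac{322}{47} \left(-308\right) = - \frac{99176}{47}$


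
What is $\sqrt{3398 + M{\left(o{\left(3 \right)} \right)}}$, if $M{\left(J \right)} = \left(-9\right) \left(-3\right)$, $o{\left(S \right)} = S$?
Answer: $5 \sqrt{137} \approx 58.523$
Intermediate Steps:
$M{\left(J \right)} = 27$
$\sqrt{3398 + M{\left(o{\left(3 \right)} \right)}} = \sqrt{3398 + 27} = \sqrt{3425} = 5 \sqrt{137}$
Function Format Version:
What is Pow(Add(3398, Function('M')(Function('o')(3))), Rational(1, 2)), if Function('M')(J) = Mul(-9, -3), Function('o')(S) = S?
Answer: Mul(5, Pow(137, Rational(1, 2))) ≈ 58.523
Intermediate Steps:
Function('M')(J) = 27
Pow(Add(3398, Function('M')(Function('o')(3))), Rational(1, 2)) = Pow(Add(3398, 27), Rational(1, 2)) = Pow(3425, Rational(1, 2)) = Mul(5, Pow(137, Rational(1, 2)))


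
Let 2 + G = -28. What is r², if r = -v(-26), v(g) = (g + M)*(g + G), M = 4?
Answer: 1517824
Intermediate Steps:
G = -30 (G = -2 - 28 = -30)
v(g) = (-30 + g)*(4 + g) (v(g) = (g + 4)*(g - 30) = (4 + g)*(-30 + g) = (-30 + g)*(4 + g))
r = -1232 (r = -(-120 + (-26)² - 26*(-26)) = -(-120 + 676 + 676) = -1*1232 = -1232)
r² = (-1232)² = 1517824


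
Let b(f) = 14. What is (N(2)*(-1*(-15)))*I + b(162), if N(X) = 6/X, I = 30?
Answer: 1364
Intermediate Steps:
(N(2)*(-1*(-15)))*I + b(162) = ((6/2)*(-1*(-15)))*30 + 14 = ((6*(½))*15)*30 + 14 = (3*15)*30 + 14 = 45*30 + 14 = 1350 + 14 = 1364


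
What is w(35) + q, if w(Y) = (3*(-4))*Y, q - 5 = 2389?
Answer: 1974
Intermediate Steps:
q = 2394 (q = 5 + 2389 = 2394)
w(Y) = -12*Y
w(35) + q = -12*35 + 2394 = -420 + 2394 = 1974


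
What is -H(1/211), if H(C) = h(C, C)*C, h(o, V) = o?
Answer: -1/44521 ≈ -2.2461e-5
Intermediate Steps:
H(C) = C**2 (H(C) = C*C = C**2)
-H(1/211) = -(1/211)**2 = -1*1/44521 = -1/44521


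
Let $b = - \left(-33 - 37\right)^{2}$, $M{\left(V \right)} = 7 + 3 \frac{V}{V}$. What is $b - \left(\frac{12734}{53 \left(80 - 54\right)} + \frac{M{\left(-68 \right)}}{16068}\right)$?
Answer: $- \frac{2090364871}{425802} \approx -4909.2$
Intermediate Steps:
$M{\left(V \right)} = 10$ ($M{\left(V \right)} = 7 + 3 \cdot 1 = 7 + 3 = 10$)
$b = -4900$ ($b = - \left(-70\right)^{2} = \left(-1\right) 4900 = -4900$)
$b - \left(\frac{12734}{53 \left(80 - 54\right)} + \frac{M{\left(-68 \right)}}{16068}\right) = -4900 - \left(\frac{12734}{53 \left(80 - 54\right)} + \frac{10}{16068}\right) = -4900 - \left(\frac{12734}{53 \cdot 26} + 10 \cdot \frac{1}{16068}\right) = -4900 - \left(\frac{12734}{1378} + \frac{5}{8034}\right) = -4900 - \left(12734 \cdot \frac{1}{1378} + \frac{5}{8034}\right) = -4900 - \left(\frac{6367}{689} + \frac{5}{8034}\right) = -4900 - \frac{3935071}{425802} = - \frac{2090364871}{425802}$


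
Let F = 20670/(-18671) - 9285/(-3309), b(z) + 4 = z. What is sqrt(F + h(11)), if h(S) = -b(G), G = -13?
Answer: 2*sqrt(1982634675642282)/20594113 ≈ 4.3242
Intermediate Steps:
b(z) = -4 + z
h(S) = 17 (h(S) = -(-4 - 13) = -1*(-17) = 17)
F = 34987735/20594113 (F = 20670*(-1/18671) - 9285*(-1/3309) = -20670/18671 + 3095/1103 = 34987735/20594113 ≈ 1.6989)
sqrt(F + h(11)) = sqrt(34987735/20594113 + 17) = sqrt(385087656/20594113) = 2*sqrt(1982634675642282)/20594113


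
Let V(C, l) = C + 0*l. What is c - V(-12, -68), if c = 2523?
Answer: 2535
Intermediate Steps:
V(C, l) = C (V(C, l) = C + 0 = C)
c - V(-12, -68) = 2523 - 1*(-12) = 2523 + 12 = 2535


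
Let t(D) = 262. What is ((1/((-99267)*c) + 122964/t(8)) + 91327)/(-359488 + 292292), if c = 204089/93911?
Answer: -60906144607588514/44584019552148447 ≈ -1.3661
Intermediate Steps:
c = 204089/93911 (c = 204089*(1/93911) = 204089/93911 ≈ 2.1732)
((1/((-99267)*c) + 122964/t(8)) + 91327)/(-359488 + 292292) = ((1/((-99267)*(204089/93911)) + 122964/262) + 91327)/(-359488 + 292292) = ((-1/99267*93911/204089 + 122964*(1/262)) + 91327)/(-67196) = ((-93911/20259302763 + 61482/131) + 91327)*(-1/67196) = (1245582440172425/2653968661953 + 91327)*(-1/67196) = (243624578430354056/2653968661953)*(-1/67196) = -60906144607588514/44584019552148447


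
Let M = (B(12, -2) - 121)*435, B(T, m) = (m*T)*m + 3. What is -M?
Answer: 30450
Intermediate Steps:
B(T, m) = 3 + T*m**2 (B(T, m) = (T*m)*m + 3 = T*m**2 + 3 = 3 + T*m**2)
M = -30450 (M = ((3 + 12*(-2)**2) - 121)*435 = ((3 + 12*4) - 121)*435 = ((3 + 48) - 121)*435 = (51 - 121)*435 = -70*435 = -30450)
-M = -1*(-30450) = 30450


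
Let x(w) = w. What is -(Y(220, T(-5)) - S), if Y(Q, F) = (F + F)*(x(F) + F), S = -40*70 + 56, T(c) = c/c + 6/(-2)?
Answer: -2760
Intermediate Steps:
T(c) = -2 (T(c) = 1 + 6*(-½) = 1 - 3 = -2)
S = -2744 (S = -2800 + 56 = -2744)
Y(Q, F) = 4*F² (Y(Q, F) = (F + F)*(F + F) = (2*F)*(2*F) = 4*F²)
-(Y(220, T(-5)) - S) = -(4*(-2)² - 1*(-2744)) = -(4*4 + 2744) = -(16 + 2744) = -1*2760 = -2760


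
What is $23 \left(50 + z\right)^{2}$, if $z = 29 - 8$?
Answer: $115943$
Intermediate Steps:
$z = 21$ ($z = 29 - 8 = 21$)
$23 \left(50 + z\right)^{2} = 23 \left(50 + 21\right)^{2} = 23 \cdot 71^{2} = 23 \cdot 5041 = 115943$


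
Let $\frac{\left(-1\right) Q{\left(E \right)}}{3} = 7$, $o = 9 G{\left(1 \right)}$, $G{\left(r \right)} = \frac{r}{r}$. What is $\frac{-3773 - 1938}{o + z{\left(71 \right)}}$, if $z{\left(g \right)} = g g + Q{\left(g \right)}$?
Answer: $- \frac{5711}{5029} \approx -1.1356$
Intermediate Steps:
$G{\left(r \right)} = 1$
$o = 9$ ($o = 9 \cdot 1 = 9$)
$Q{\left(E \right)} = -21$ ($Q{\left(E \right)} = \left(-3\right) 7 = -21$)
$z{\left(g \right)} = -21 + g^{2}$ ($z{\left(g \right)} = g g - 21 = g^{2} - 21 = -21 + g^{2}$)
$\frac{-3773 - 1938}{o + z{\left(71 \right)}} = \frac{-3773 - 1938}{9 - \left(21 - 71^{2}\right)} = - \frac{5711}{9 + \left(-21 + 5041\right)} = - \frac{5711}{9 + 5020} = - \frac{5711}{5029}$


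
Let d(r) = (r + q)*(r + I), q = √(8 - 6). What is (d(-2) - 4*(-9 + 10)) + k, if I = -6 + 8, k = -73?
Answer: -77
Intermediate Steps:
I = 2
q = √2 ≈ 1.4142
d(r) = (2 + r)*(r + √2) (d(r) = (r + √2)*(r + 2) = (r + √2)*(2 + r) = (2 + r)*(r + √2))
(d(-2) - 4*(-9 + 10)) + k = (((-2)² + 2*(-2) + 2*√2 - 2*√2) - 4*(-9 + 10)) - 73 = ((4 - 4 + 2*√2 - 2*√2) - 4*1) - 73 = (0 - 4) - 73 = -4 - 73 = -77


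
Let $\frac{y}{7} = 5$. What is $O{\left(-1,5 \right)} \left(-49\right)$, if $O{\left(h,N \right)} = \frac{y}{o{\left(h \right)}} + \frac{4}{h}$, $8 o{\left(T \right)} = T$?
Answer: $13916$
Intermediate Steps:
$y = 35$ ($y = 7 \cdot 5 = 35$)
$o{\left(T \right)} = \frac{T}{8}$
$O{\left(h,N \right)} = \frac{284}{h}$ ($O{\left(h,N \right)} = \frac{35}{\frac{1}{8} h} + \frac{4}{h} = 35 \frac{8}{h} + \frac{4}{h} = \frac{280}{h} + \frac{4}{h} = \frac{284}{h}$)
$O{\left(-1,5 \right)} \left(-49\right) = \frac{284}{-1} \left(-49\right) = 284 \left(-1\right) \left(-49\right) = \left(-284\right) \left(-49\right) = 13916$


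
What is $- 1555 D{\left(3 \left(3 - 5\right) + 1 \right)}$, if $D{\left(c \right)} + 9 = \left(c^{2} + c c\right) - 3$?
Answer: $-59090$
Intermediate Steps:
$D{\left(c \right)} = -12 + 2 c^{2}$ ($D{\left(c \right)} = -9 - \left(3 - c^{2} - c c\right) = -9 + \left(\left(c^{2} + c^{2}\right) - 3\right) = -9 + \left(2 c^{2} - 3\right) = -9 + \left(-3 + 2 c^{2}\right) = -12 + 2 c^{2}$)
$- 1555 D{\left(3 \left(3 - 5\right) + 1 \right)} = - 1555 \left(-12 + 2 \left(3 \left(3 - 5\right) + 1\right)^{2}\right) = - 1555 \left(-12 + 2 \left(3 \left(-2\right) + 1\right)^{2}\right) = - 1555 \left(-12 + 2 \left(-6 + 1\right)^{2}\right) = - 1555 \left(-12 + 2 \left(-5\right)^{2}\right) = - 1555 \left(-12 + 2 \cdot 25\right) = - 1555 \left(-12 + 50\right) = \left(-1555\right) 38 = -59090$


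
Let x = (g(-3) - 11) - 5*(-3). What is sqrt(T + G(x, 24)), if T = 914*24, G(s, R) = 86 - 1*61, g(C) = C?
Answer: sqrt(21961) ≈ 148.19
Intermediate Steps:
x = 1 (x = (-3 - 11) - 5*(-3) = -14 + 15 = 1)
G(s, R) = 25 (G(s, R) = 86 - 61 = 25)
T = 21936
sqrt(T + G(x, 24)) = sqrt(21936 + 25) = sqrt(21961)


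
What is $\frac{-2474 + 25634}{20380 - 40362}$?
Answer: $- \frac{11580}{9991} \approx -1.159$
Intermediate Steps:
$\frac{-2474 + 25634}{20380 - 40362} = \frac{23160}{-19982} = 23160 \left(- \frac{1}{19982}\right) = - \frac{11580}{9991}$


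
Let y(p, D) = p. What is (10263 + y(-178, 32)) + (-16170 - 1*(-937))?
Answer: -5148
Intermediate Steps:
(10263 + y(-178, 32)) + (-16170 - 1*(-937)) = (10263 - 178) + (-16170 - 1*(-937)) = 10085 + (-16170 + 937) = 10085 - 15233 = -5148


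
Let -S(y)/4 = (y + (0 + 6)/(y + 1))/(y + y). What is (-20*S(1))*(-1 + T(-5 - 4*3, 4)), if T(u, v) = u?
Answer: -2880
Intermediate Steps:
S(y) = -2*(y + 6/(1 + y))/y (S(y) = -4*(y + (0 + 6)/(y + 1))/(y + y) = -4*(y + 6/(1 + y))/(2*y) = -4*(y + 6/(1 + y))*1/(2*y) = -2*(y + 6/(1 + y))/y)
(-20*S(1))*(-1 + T(-5 - 4*3, 4)) = (-40*(-6 - 1*1 - 1*1²)/(1*(1 + 1)))*(-1 + (-5 - 4*3)) = (-40*(-6 - 1 - 1*1)/2)*(-1 + (-5 - 12)) = (-40*(-6 - 1 - 1)/2)*(-1 - 17) = -40*(-8)/2*(-18) = -20*(-8)*(-18) = 160*(-18) = -2880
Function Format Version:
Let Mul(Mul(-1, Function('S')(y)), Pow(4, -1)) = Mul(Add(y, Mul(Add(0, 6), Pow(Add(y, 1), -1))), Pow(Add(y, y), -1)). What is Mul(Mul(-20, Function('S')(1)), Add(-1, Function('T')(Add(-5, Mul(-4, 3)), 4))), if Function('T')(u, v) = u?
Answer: -2880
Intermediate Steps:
Function('S')(y) = Mul(-2, Pow(y, -1), Add(y, Mul(6, Pow(Add(1, y), -1)))) (Function('S')(y) = Mul(-4, Mul(Add(y, Mul(Add(0, 6), Pow(Add(y, 1), -1))), Pow(Add(y, y), -1))) = Mul(-4, Mul(Add(y, Mul(6, Pow(Add(1, y), -1))), Pow(Mul(2, y), -1))) = Mul(-4, Mul(Add(y, Mul(6, Pow(Add(1, y), -1))), Mul(Rational(1, 2), Pow(y, -1)))) = Mul(-4, Mul(Rational(1, 2), Pow(y, -1), Add(y, Mul(6, Pow(Add(1, y), -1))))) = Mul(-2, Pow(y, -1), Add(y, Mul(6, Pow(Add(1, y), -1)))))
Mul(Mul(-20, Function('S')(1)), Add(-1, Function('T')(Add(-5, Mul(-4, 3)), 4))) = Mul(Mul(-20, Mul(2, Pow(1, -1), Pow(Add(1, 1), -1), Add(-6, Mul(-1, 1), Mul(-1, Pow(1, 2))))), Add(-1, Add(-5, Mul(-4, 3)))) = Mul(Mul(-20, Mul(2, 1, Pow(2, -1), Add(-6, -1, Mul(-1, 1)))), Add(-1, Add(-5, -12))) = Mul(Mul(-20, Mul(2, 1, Rational(1, 2), Add(-6, -1, -1))), Add(-1, -17)) = Mul(Mul(-20, Mul(2, 1, Rational(1, 2), -8)), -18) = Mul(Mul(-20, -8), -18) = Mul(160, -18) = -2880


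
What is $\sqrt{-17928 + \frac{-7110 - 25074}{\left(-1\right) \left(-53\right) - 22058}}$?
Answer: $\frac{4 i \sqrt{744203395}}{815} \approx 133.89 i$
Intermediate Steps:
$\sqrt{-17928 + \frac{-7110 - 25074}{\left(-1\right) \left(-53\right) - 22058}} = \sqrt{-17928 - \frac{32184}{53 - 22058}} = \sqrt{-17928 - \frac{32184}{-22005}} = \sqrt{-17928 - - \frac{1192}{815}} = \sqrt{-17928 + \frac{1192}{815}} = \sqrt{- \frac{14610128}{815}} = \frac{4 i \sqrt{744203395}}{815}$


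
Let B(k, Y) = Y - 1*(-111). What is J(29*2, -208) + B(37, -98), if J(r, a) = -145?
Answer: -132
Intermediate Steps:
B(k, Y) = 111 + Y (B(k, Y) = Y + 111 = 111 + Y)
J(29*2, -208) + B(37, -98) = -145 + (111 - 98) = -145 + 13 = -132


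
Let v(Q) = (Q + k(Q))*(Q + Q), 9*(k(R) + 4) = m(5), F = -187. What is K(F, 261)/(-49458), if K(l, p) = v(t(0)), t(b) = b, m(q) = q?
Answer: 0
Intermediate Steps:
k(R) = -31/9 (k(R) = -4 + (1/9)*5 = -4 + 5/9 = -31/9)
v(Q) = 2*Q*(-31/9 + Q) (v(Q) = (Q - 31/9)*(Q + Q) = (-31/9 + Q)*(2*Q) = 2*Q*(-31/9 + Q))
K(l, p) = 0 (K(l, p) = (2/9)*0*(-31 + 9*0) = (2/9)*0*(-31 + 0) = (2/9)*0*(-31) = 0)
K(F, 261)/(-49458) = 0/(-49458) = 0*(-1/49458) = 0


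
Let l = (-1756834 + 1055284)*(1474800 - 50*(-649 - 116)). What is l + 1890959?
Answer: -1061478336541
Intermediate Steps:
l = -1061480227500 (l = -701550*(1474800 - 50*(-765)) = -701550*(1474800 + 38250) = -701550*1513050 = -1061480227500)
l + 1890959 = -1061480227500 + 1890959 = -1061478336541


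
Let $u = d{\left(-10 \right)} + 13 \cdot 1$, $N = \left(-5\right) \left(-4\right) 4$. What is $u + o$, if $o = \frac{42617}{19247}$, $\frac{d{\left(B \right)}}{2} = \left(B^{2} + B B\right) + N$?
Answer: $\frac{582692}{1013} \approx 575.21$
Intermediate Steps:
$N = 80$ ($N = 20 \cdot 4 = 80$)
$d{\left(B \right)} = 160 + 4 B^{2}$ ($d{\left(B \right)} = 2 \left(\left(B^{2} + B B\right) + 80\right) = 2 \left(\left(B^{2} + B^{2}\right) + 80\right) = 2 \left(2 B^{2} + 80\right) = 2 \left(80 + 2 B^{2}\right) = 160 + 4 B^{2}$)
$u = 573$ ($u = \left(160 + 4 \left(-10\right)^{2}\right) + 13 \cdot 1 = \left(160 + 4 \cdot 100\right) + 13 = \left(160 + 400\right) + 13 = 560 + 13 = 573$)
$o = \frac{2243}{1013}$ ($o = 42617 \cdot \frac{1}{19247} = \frac{2243}{1013} \approx 2.2142$)
$u + o = 573 + \frac{2243}{1013} = \frac{582692}{1013}$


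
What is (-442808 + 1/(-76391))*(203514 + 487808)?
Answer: -23385035384728138/76391 ≈ -3.0612e+11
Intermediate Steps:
(-442808 + 1/(-76391))*(203514 + 487808) = (-442808 - 1/76391)*691322 = -33826545929/76391*691322 = -23385035384728138/76391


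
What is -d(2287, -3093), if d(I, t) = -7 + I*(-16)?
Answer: 36599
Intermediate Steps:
d(I, t) = -7 - 16*I
-d(2287, -3093) = -(-7 - 16*2287) = -(-7 - 36592) = -1*(-36599) = 36599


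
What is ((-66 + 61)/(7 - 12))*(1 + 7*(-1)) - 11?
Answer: -17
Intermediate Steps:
((-66 + 61)/(7 - 12))*(1 + 7*(-1)) - 11 = (-5/(-5))*(1 - 7) - 11 = -5*(-⅕)*(-6) - 11 = 1*(-6) - 11 = -6 - 11 = -17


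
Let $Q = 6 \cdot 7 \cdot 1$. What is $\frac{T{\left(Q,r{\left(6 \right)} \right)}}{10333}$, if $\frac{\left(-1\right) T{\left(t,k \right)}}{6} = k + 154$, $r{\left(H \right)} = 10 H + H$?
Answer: $- \frac{1320}{10333} \approx -0.12775$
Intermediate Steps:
$r{\left(H \right)} = 11 H$
$Q = 42$ ($Q = 42 \cdot 1 = 42$)
$T{\left(t,k \right)} = -924 - 6 k$ ($T{\left(t,k \right)} = - 6 \left(k + 154\right) = - 6 \left(154 + k\right) = -924 - 6 k$)
$\frac{T{\left(Q,r{\left(6 \right)} \right)}}{10333} = \frac{-924 - 6 \cdot 11 \cdot 6}{10333} = \left(-924 - 396\right) \frac{1}{10333} = \left(-1320\right) \frac{1}{10333} = - \frac{1320}{10333}$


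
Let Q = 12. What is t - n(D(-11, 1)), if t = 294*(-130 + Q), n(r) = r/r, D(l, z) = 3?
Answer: -34693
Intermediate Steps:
n(r) = 1
t = -34692 (t = 294*(-130 + 12) = 294*(-118) = -34692)
t - n(D(-11, 1)) = -34692 - 1*1 = -34692 - 1 = -34693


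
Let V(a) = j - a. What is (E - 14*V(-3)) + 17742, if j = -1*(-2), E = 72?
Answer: 17744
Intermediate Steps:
j = 2
V(a) = 2 - a
(E - 14*V(-3)) + 17742 = (72 - 14*(2 - 1*(-3))) + 17742 = (72 - 14*(2 + 3)) + 17742 = (72 - 14*5) + 17742 = (72 - 70) + 17742 = 2 + 17742 = 17744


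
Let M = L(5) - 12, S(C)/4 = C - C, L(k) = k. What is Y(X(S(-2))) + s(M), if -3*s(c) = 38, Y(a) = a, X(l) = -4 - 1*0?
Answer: -50/3 ≈ -16.667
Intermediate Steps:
S(C) = 0 (S(C) = 4*(C - C) = 4*0 = 0)
X(l) = -4 (X(l) = -4 + 0 = -4)
M = -7 (M = 5 - 12 = -7)
s(c) = -38/3 (s(c) = -⅓*38 = -38/3)
Y(X(S(-2))) + s(M) = -4 - 38/3 = -50/3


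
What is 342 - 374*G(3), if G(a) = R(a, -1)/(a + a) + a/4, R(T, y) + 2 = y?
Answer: 497/2 ≈ 248.50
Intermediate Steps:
R(T, y) = -2 + y
G(a) = -3/(2*a) + a/4 (G(a) = (-2 - 1)/(a + a) + a/4 = -3*1/(2*a) + a*(¼) = -3/(2*a) + a/4)
342 - 374*G(3) = 342 - 187*(-6 + 3²)/(2*3) = 342 - 187*(-6 + 9)/(2*3) = 342 - 187*3/(2*3) = 342 - 374*¼ = 342 - 187/2 = 497/2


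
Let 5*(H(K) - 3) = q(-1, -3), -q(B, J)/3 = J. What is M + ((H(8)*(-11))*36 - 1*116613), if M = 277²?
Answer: -208924/5 ≈ -41785.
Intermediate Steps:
q(B, J) = -3*J
H(K) = 24/5 (H(K) = 3 + (-3*(-3))/5 = 3 + (⅕)*9 = 3 + 9/5 = 24/5)
M = 76729
M + ((H(8)*(-11))*36 - 1*116613) = 76729 + (((24/5)*(-11))*36 - 1*116613) = 76729 + (-264/5*36 - 116613) = 76729 + (-9504/5 - 116613) = 76729 - 592569/5 = -208924/5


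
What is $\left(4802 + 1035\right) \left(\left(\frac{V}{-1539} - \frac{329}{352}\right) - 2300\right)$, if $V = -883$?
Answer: $- \frac{7273893793855}{541728} \approx -1.3427 \cdot 10^{7}$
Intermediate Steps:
$\left(4802 + 1035\right) \left(\left(\frac{V}{-1539} - \frac{329}{352}\right) - 2300\right) = \left(4802 + 1035\right) \left(\left(- \frac{883}{-1539} - \frac{329}{352}\right) - 2300\right) = 5837 \left(\left(\left(-883\right) \left(- \frac{1}{1539}\right) - \frac{329}{352}\right) - 2300\right) = 5837 \left(\left(\frac{883}{1539} - \frac{329}{352}\right) - 2300\right) = 5837 \left(- \frac{195515}{541728} - 2300\right) = 5837 \left(- \frac{1246169915}{541728}\right) = - \frac{7273893793855}{541728}$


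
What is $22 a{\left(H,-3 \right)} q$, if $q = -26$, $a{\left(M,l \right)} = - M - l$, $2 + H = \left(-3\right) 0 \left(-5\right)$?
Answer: $-2860$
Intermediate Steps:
$H = -2$ ($H = -2 + \left(-3\right) 0 \left(-5\right) = -2 + 0 \left(-5\right) = -2 + 0 = -2$)
$22 a{\left(H,-3 \right)} q = 22 \left(\left(-1\right) \left(-2\right) - -3\right) \left(-26\right) = 22 \left(2 + 3\right) \left(-26\right) = 22 \cdot 5 \left(-26\right) = 110 \left(-26\right) = -2860$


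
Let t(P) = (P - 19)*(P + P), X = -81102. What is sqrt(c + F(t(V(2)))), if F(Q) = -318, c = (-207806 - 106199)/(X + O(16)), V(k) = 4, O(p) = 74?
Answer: I*sqrt(515599375043)/40514 ≈ 17.724*I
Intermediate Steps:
c = 314005/81028 (c = (-207806 - 106199)/(-81102 + 74) = -314005/(-81028) = -314005*(-1/81028) = 314005/81028 ≈ 3.8753)
t(P) = 2*P*(-19 + P) (t(P) = (-19 + P)*(2*P) = 2*P*(-19 + P))
sqrt(c + F(t(V(2)))) = sqrt(314005/81028 - 318) = sqrt(-25452899/81028) = I*sqrt(515599375043)/40514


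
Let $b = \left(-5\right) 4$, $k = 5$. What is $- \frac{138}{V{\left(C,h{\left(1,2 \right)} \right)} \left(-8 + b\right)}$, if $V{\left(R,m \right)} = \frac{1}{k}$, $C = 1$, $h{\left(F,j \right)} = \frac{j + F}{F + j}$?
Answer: $\frac{345}{14} \approx 24.643$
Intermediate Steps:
$h{\left(F,j \right)} = 1$ ($h{\left(F,j \right)} = \frac{F + j}{F + j} = 1$)
$b = -20$
$V{\left(R,m \right)} = \frac{1}{5}$
$- \frac{138}{V{\left(C,h{\left(1,2 \right)} \right)} \left(-8 + b\right)} = - \frac{138}{\frac{1}{5} \left(-8 - 20\right)} = - \frac{138}{\frac{1}{5} \left(-28\right)} = - \frac{138}{- \frac{28}{5}} = \left(-138\right) \left(- \frac{5}{28}\right) = \frac{345}{14}$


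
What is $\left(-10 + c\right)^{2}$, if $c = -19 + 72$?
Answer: $1849$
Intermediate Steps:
$c = 53$
$\left(-10 + c\right)^{2} = \left(-10 + 53\right)^{2} = 43^{2} = 1849$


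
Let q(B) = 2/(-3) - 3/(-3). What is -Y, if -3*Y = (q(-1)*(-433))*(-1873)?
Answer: 811009/9 ≈ 90112.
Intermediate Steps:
q(B) = 1/3 (q(B) = 2*(-1/3) - 3*(-1/3) = -2/3 + 1 = 1/3)
Y = -811009/9 (Y = -(1/3)*(-433)*(-1873)/3 = -(-433)*(-1873)/9 = -1/3*811009/3 = -811009/9 ≈ -90112.)
-Y = -1*(-811009/9) = 811009/9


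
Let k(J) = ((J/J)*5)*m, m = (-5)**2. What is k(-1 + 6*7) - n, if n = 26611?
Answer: -26486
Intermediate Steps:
m = 25
k(J) = 125 (k(J) = ((J/J)*5)*25 = (1*5)*25 = 5*25 = 125)
k(-1 + 6*7) - n = 125 - 1*26611 = 125 - 26611 = -26486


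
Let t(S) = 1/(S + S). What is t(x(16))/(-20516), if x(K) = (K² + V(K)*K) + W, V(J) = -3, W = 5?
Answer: -1/8739816 ≈ -1.1442e-7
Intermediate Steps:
x(K) = 5 + K² - 3*K (x(K) = (K² - 3*K) + 5 = 5 + K² - 3*K)
t(S) = 1/(2*S)
t(x(16))/(-20516) = (1/(2*(5 + 16² - 3*16)))/(-20516) = (1/(2*(5 + 256 - 48)))*(-1/20516) = ((½)/213)*(-1/20516) = ((½)*(1/213))*(-1/20516) = (1/426)*(-1/20516) = -1/8739816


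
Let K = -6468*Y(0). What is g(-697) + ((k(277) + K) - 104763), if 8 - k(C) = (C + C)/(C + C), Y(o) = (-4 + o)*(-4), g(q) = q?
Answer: -208941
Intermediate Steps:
Y(o) = 16 - 4*o
K = -103488 (K = -6468*(16 - 4*0) = -6468*(16 + 0) = -6468*16 = -103488)
k(C) = 7 (k(C) = 8 - (C + C)/(C + C) = 8 - 2*C/(2*C) = 8 - 2*C*1/(2*C) = 8 - 1*1 = 8 - 1 = 7)
g(-697) + ((k(277) + K) - 104763) = -697 + ((7 - 103488) - 104763) = -697 + (-103481 - 104763) = -697 - 208244 = -208941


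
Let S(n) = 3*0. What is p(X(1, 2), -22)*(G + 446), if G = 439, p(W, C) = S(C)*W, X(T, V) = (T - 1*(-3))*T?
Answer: 0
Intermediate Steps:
X(T, V) = T*(3 + T) (X(T, V) = (T + 3)*T = (3 + T)*T = T*(3 + T))
S(n) = 0
p(W, C) = 0 (p(W, C) = 0*W = 0)
p(X(1, 2), -22)*(G + 446) = 0*(439 + 446) = 0*885 = 0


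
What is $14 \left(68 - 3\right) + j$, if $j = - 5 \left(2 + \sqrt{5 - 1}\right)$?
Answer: $890$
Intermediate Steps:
$j = -20$ ($j = - 5 \left(2 + \sqrt{4}\right) = - 5 \left(2 + 2\right) = \left(-5\right) 4 = -20$)
$14 \left(68 - 3\right) + j = 14 \left(68 - 3\right) - 20 = 14 \cdot 65 - 20 = 910 - 20 = 890$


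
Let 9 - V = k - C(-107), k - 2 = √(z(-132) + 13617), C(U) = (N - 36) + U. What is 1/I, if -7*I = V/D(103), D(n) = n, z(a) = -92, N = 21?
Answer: -16583/60 + 721*√541/60 ≈ 3.1172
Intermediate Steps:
C(U) = -15 + U (C(U) = (21 - 36) + U = -15 + U)
k = 2 + 5*√541 (k = 2 + √(-92 + 13617) = 2 + √13525 = 2 + 5*√541 ≈ 118.30)
V = -115 - 5*√541 (V = 9 - ((2 + 5*√541) - (-15 - 107)) = 9 - ((2 + 5*√541) - 1*(-122)) = 9 - ((2 + 5*√541) + 122) = 9 - (124 + 5*√541) = 9 + (-124 - 5*√541) = -115 - 5*√541 ≈ -231.30)
I = 115/721 + 5*√541/721 (I = -(-115 - 5*√541)/(7*103) = -(-115/103 - 5*√541/103)/7 = 115/721 + 5*√541/721 ≈ 0.32080)
1/I = 1/(115/721 + 5*√541/721)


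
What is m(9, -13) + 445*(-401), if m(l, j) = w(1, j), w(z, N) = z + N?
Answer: -178457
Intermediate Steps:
w(z, N) = N + z
m(l, j) = 1 + j (m(l, j) = j + 1 = 1 + j)
m(9, -13) + 445*(-401) = (1 - 13) + 445*(-401) = -12 - 178445 = -178457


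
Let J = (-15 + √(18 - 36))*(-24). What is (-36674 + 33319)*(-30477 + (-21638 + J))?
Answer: 173638025 + 241560*I*√2 ≈ 1.7364e+8 + 3.4162e+5*I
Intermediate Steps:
J = 360 - 72*I*√2 (J = (-15 + √(-18))*(-24) = (-15 + 3*I*√2)*(-24) = 360 - 72*I*√2 ≈ 360.0 - 101.82*I)
(-36674 + 33319)*(-30477 + (-21638 + J)) = (-36674 + 33319)*(-30477 + (-21638 + (360 - 72*I*√2))) = -3355*(-30477 + (-21278 - 72*I*√2)) = -3355*(-51755 - 72*I*√2) = 173638025 + 241560*I*√2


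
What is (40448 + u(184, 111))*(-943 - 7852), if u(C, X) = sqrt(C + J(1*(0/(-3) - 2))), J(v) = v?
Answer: -355740160 - 8795*sqrt(182) ≈ -3.5586e+8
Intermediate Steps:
u(C, X) = sqrt(-2 + C) (u(C, X) = sqrt(C + 1*(0/(-3) - 2)) = sqrt(C + 1*(0*(-1/3) - 2)) = sqrt(C + 1*(0 - 2)) = sqrt(C + 1*(-2)) = sqrt(C - 2) = sqrt(-2 + C))
(40448 + u(184, 111))*(-943 - 7852) = (40448 + sqrt(-2 + 184))*(-943 - 7852) = (40448 + sqrt(182))*(-8795) = -355740160 - 8795*sqrt(182)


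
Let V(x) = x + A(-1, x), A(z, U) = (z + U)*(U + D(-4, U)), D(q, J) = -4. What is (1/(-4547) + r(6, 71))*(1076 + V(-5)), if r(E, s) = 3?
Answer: 15345000/4547 ≈ 3374.8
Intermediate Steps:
A(z, U) = (-4 + U)*(U + z) (A(z, U) = (z + U)*(U - 4) = (U + z)*(-4 + U) = (-4 + U)*(U + z))
V(x) = 4 + x**2 - 4*x (V(x) = x + (x**2 - 4*x - 4*(-1) + x*(-1)) = x + (x**2 - 4*x + 4 - x) = x + (4 + x**2 - 5*x) = 4 + x**2 - 4*x)
(1/(-4547) + r(6, 71))*(1076 + V(-5)) = (1/(-4547) + 3)*(1076 + (4 + (-5)**2 - 4*(-5))) = (-1/4547 + 3)*(1076 + (4 + 25 + 20)) = 13640*(1076 + 49)/4547 = (13640/4547)*1125 = 15345000/4547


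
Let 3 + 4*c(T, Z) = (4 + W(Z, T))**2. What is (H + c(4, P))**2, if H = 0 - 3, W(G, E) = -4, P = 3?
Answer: 225/16 ≈ 14.063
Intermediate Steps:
H = -3
c(T, Z) = -3/4 (c(T, Z) = -3/4 + (4 - 4)**2/4 = -3/4 + (1/4)*0**2 = -3/4 + (1/4)*0 = -3/4 + 0 = -3/4)
(H + c(4, P))**2 = (-3 - 3/4)**2 = (-15/4)**2 = 225/16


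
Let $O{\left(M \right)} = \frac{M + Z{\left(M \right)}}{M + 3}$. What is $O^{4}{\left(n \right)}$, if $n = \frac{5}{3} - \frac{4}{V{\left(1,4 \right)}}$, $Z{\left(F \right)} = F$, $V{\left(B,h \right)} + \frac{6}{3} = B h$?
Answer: $\frac{1}{256} \approx 0.0039063$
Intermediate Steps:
$V{\left(B,h \right)} = -2 + B h$
$n = - \frac{1}{3}$ ($n = \frac{5}{3} - \frac{4}{-2 + 1 \cdot 4} = 5 \cdot \frac{1}{3} - \frac{4}{-2 + 4} = \frac{5}{3} - \frac{4}{2} = \frac{5}{3} - 2 = - \frac{1}{3} \approx -0.33333$)
$O{\left(M \right)} = \frac{2 M}{3 + M}$ ($O{\left(M \right)} = \frac{M + M}{M + 3} = \frac{2 M}{3 + M}$)
$O^{4}{\left(n \right)} = \left(2 \left(- \frac{1}{3}\right) \frac{1}{3 - \frac{1}{3}}\right)^{4} = \left(2 \left(- \frac{1}{3}\right) \frac{1}{\frac{8}{3}}\right)^{4} = \left(2 \left(- \frac{1}{3}\right) \frac{3}{8}\right)^{4} = \left(- \frac{1}{4}\right)^{4} = \frac{1}{256}$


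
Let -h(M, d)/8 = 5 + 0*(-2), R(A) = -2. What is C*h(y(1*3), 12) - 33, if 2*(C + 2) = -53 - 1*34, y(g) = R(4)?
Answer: 1787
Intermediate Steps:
y(g) = -2
C = -91/2 (C = -2 + (-53 - 1*34)/2 = -2 + (-53 - 34)/2 = -2 + (½)*(-87) = -2 - 87/2 = -91/2 ≈ -45.500)
h(M, d) = -40 (h(M, d) = -8*(5 + 0*(-2)) = -8*(5 + 0) = -8*5 = -40)
C*h(y(1*3), 12) - 33 = -91/2*(-40) - 33 = 1820 - 33 = 1787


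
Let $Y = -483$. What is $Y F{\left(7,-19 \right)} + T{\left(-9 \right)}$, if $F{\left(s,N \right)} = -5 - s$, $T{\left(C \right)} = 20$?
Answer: $5816$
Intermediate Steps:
$Y F{\left(7,-19 \right)} + T{\left(-9 \right)} = - 483 \left(-5 - 7\right) + 20 = \left(-483\right) \left(-12\right) + 20 = 5796 + 20 = 5816$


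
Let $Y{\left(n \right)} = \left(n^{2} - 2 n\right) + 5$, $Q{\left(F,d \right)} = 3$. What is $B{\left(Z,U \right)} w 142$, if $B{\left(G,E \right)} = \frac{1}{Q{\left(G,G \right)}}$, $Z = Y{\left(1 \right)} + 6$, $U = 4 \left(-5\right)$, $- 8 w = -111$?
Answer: $\frac{2627}{4} \approx 656.75$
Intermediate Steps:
$w = \frac{111}{8}$ ($w = \left(- \frac{1}{8}\right) \left(-111\right) = \frac{111}{8} \approx 13.875$)
$U = -20$
$Y{\left(n \right)} = 5 + n^{2} - 2 n$
$Z = 10$ ($Z = \left(5 + 1^{2} - 2\right) + 6 = \left(5 + 1 - 2\right) + 6 = 4 + 6 = 10$)
$B{\left(G,E \right)} = \frac{1}{3}$
$B{\left(Z,U \right)} w 142 = \frac{1}{3} \cdot \frac{111}{8} \cdot 142 = \frac{37}{8} \cdot 142 = \frac{2627}{4}$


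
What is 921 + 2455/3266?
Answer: 3010441/3266 ≈ 921.75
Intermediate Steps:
921 + 2455/3266 = 3010441/3266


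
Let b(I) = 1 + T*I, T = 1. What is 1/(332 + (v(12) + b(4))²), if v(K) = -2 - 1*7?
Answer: 1/348 ≈ 0.0028736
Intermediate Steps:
v(K) = -9 (v(K) = -2 - 7 = -9)
b(I) = 1 + I (b(I) = 1 + 1*I = 1 + I)
1/(332 + (v(12) + b(4))²) = 1/(332 + (-9 + (1 + 4))²) = 1/(332 + (-9 + 5)²) = 1/(332 + (-4)²) = 1/(332 + 16) = 1/348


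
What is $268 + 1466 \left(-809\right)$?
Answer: $-1185726$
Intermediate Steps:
$268 + 1466 \left(-809\right) = 268 - 1185994 = -1185726$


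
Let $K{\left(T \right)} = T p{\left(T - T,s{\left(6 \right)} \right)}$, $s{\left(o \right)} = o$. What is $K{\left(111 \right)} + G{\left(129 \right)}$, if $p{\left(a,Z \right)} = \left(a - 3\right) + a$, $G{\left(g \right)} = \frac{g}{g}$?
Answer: $-332$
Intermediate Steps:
$G{\left(g \right)} = 1$
$p{\left(a,Z \right)} = -3 + 2 a$ ($p{\left(a,Z \right)} = \left(-3 + a\right) + a = -3 + 2 a$)
$K{\left(T \right)} = - 3 T$ ($K{\left(T \right)} = T \left(-3 + 2 \left(T - T\right)\right) = T \left(-3 + 2 \cdot 0\right) = T \left(-3 + 0\right) = T \left(-3\right) = - 3 T$)
$K{\left(111 \right)} + G{\left(129 \right)} = \left(-3\right) 111 + 1 = -333 + 1 = -332$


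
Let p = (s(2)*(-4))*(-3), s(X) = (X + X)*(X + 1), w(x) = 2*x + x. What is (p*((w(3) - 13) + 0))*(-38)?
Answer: 21888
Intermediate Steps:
w(x) = 3*x
s(X) = 2*X*(1 + X) (s(X) = (2*X)*(1 + X) = 2*X*(1 + X))
p = 144 (p = ((2*2*(1 + 2))*(-4))*(-3) = ((2*2*3)*(-4))*(-3) = (12*(-4))*(-3) = -48*(-3) = 144)
(p*((w(3) - 13) + 0))*(-38) = (144*((3*3 - 13) + 0))*(-38) = (144*((9 - 13) + 0))*(-38) = (144*(-4 + 0))*(-38) = (144*(-4))*(-38) = -576*(-38) = 21888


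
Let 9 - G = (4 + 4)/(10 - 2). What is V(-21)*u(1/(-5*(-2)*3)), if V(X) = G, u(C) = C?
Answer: 4/15 ≈ 0.26667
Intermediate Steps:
G = 8 (G = 9 - (4 + 4)/(10 - 2) = 9 - 8/8 = 9 - 1*1 = 9 - 1 = 8)
V(X) = 8
V(-21)*u(1/(-5*(-2)*3)) = 8/((-5*(-2)*3)) = 8/((10*3)) = 8/30 = 8*(1/30) = 4/15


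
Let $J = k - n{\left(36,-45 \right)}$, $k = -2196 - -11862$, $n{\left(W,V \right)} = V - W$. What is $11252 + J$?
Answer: $20999$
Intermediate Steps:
$k = 9666$ ($k = -2196 + 11862 = 9666$)
$J = 9747$ ($J = 9666 - \left(-45 - 36\right) = 9666 - -81 = 9666 + 81 = 9747$)
$11252 + J = 11252 + 9747 = 20999$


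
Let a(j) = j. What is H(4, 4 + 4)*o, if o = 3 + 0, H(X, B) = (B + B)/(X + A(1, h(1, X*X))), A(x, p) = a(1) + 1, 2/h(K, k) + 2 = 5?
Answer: 8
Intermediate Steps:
h(K, k) = ⅔ (h(K, k) = 2/(-2 + 5) = 2/3 = 2*(⅓) = ⅔)
A(x, p) = 2 (A(x, p) = 1 + 1 = 2)
H(X, B) = 2*B/(2 + X) (H(X, B) = (B + B)/(X + 2) = (2*B)/(2 + X) = 2*B/(2 + X))
o = 3
H(4, 4 + 4)*o = (2*(4 + 4)/(2 + 4))*3 = (2*8/6)*3 = (2*8*(⅙))*3 = (8/3)*3 = 8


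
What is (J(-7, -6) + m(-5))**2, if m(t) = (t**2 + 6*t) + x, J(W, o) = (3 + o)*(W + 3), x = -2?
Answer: 25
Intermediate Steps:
J(W, o) = (3 + W)*(3 + o) (J(W, o) = (3 + o)*(3 + W) = (3 + W)*(3 + o))
m(t) = -2 + t**2 + 6*t (m(t) = (t**2 + 6*t) - 2 = -2 + t**2 + 6*t)
(J(-7, -6) + m(-5))**2 = ((9 + 3*(-7) + 3*(-6) - 7*(-6)) + (-2 + (-5)**2 + 6*(-5)))**2 = ((9 - 21 - 18 + 42) + (-2 + 25 - 30))**2 = (12 - 7)**2 = 5**2 = 25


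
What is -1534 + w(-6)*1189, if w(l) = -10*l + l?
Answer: 62672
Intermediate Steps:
w(l) = -9*l
-1534 + w(-6)*1189 = -1534 - 9*(-6)*1189 = -1534 + 54*1189 = -1534 + 64206 = 62672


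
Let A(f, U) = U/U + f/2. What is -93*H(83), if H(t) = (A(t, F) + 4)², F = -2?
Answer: -804357/4 ≈ -2.0109e+5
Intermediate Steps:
A(f, U) = 1 + f/2 (A(f, U) = 1 + f*(½) = 1 + f/2)
H(t) = (5 + t/2)² (H(t) = ((1 + t/2) + 4)² = (5 + t/2)²)
-93*H(83) = -93*(10 + 83)²/4 = -93*93²/4 = -93*8649/4 = -804357/4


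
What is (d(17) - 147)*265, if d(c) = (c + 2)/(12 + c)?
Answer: -1124660/29 ≈ -38781.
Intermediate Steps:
d(c) = (2 + c)/(12 + c)
(d(17) - 147)*265 = ((2 + 17)/(12 + 17) - 147)*265 = (19/29 - 147)*265 = -4244/29*265 = -1124660/29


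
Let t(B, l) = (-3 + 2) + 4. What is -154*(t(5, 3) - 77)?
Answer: 11396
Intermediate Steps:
t(B, l) = 3 (t(B, l) = -1 + 4 = 3)
-154*(t(5, 3) - 77) = -154*(3 - 77) = -154*(-74) = 11396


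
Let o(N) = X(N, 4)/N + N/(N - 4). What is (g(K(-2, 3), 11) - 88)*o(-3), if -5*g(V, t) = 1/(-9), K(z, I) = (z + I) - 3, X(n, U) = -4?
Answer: -146483/945 ≈ -155.01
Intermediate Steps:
K(z, I) = -3 + I + z (K(z, I) = (I + z) - 3 = -3 + I + z)
g(V, t) = 1/45 (g(V, t) = -⅕/(-9) = -⅕*(-⅑) = 1/45)
o(N) = -4/N + N/(-4 + N) (o(N) = -4/N + N/(N - 4) = -4/N + N/(-4 + N))
(g(K(-2, 3), 11) - 88)*o(-3) = (1/45 - 88)*((16 + (-3)² - 4*(-3))/((-3)*(-4 - 3))) = -(-3959)*(16 + 9 + 12)/(135*(-7)) = -(-3959)*(-1)*37/(135*7) = -3959/45*37/21 = -146483/945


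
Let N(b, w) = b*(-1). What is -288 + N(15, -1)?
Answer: -303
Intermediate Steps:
N(b, w) = -b
-288 + N(15, -1) = -288 - 1*15 = -288 - 15 = -303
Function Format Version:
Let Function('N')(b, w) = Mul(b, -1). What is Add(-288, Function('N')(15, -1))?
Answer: -303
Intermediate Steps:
Function('N')(b, w) = Mul(-1, b)
Add(-288, Function('N')(15, -1)) = Add(-288, Mul(-1, 15)) = Add(-288, -15) = -303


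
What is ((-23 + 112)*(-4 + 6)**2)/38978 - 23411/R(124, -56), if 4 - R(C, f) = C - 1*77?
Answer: 456264633/838027 ≈ 544.45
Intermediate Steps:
R(C, f) = 81 - C (R(C, f) = 4 - (C - 1*77) = 4 - (C - 77) = 4 - (-77 + C) = 4 + (77 - C) = 81 - C)
((-23 + 112)*(-4 + 6)**2)/38978 - 23411/R(124, -56) = ((-23 + 112)*(-4 + 6)**2)/38978 - 23411/(81 - 1*124) = (89*2**2)*(1/38978) - 23411/(81 - 124) = (89*4)*(1/38978) - 23411/(-43) = 356*(1/38978) - 23411*(-1/43) = 178/19489 + 23411/43 = 456264633/838027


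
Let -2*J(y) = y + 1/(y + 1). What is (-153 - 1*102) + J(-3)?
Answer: -1013/4 ≈ -253.25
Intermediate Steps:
J(y) = -y/2 - 1/(2*(1 + y)) (J(y) = -(y + 1/(y + 1))/2 = -(y + 1/(1 + y))/2 = -y/2 - 1/(2*(1 + y)))
(-153 - 1*102) + J(-3) = (-153 - 1*102) + (-1 - 1*(-3) - 1*(-3)²)/(2*(1 - 3)) = (-153 - 102) + (½)*(-1 + 3 - 1*9)/(-2) = -255 + (½)*(-½)*(-1 + 3 - 9) = -255 + (½)*(-½)*(-7) = -255 + 7/4 = -1013/4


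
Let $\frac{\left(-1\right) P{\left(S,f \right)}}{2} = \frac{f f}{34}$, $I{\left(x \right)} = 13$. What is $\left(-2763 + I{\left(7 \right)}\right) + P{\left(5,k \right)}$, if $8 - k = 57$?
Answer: $- \frac{49151}{17} \approx -2891.2$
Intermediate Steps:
$k = -49$ ($k = 8 - 57 = -49$)
$P{\left(S,f \right)} = - \frac{f^{2}}{17}$ ($P{\left(S,f \right)} = - 2 \frac{f f}{34} = - 2 f^{2} \cdot \frac{1}{34} = - 2 \frac{f^{2}}{34} = - \frac{f^{2}}{17}$)
$\left(-2763 + I{\left(7 \right)}\right) + P{\left(5,k \right)} = \left(-2763 + 13\right) - \frac{\left(-49\right)^{2}}{17} = -2750 - \frac{2401}{17} = - \frac{49151}{17}$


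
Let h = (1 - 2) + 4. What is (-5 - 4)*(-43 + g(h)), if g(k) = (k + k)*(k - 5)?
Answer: 495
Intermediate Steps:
h = 3 (h = -1 + 4 = 3)
g(k) = 2*k*(-5 + k) (g(k) = (2*k)*(-5 + k) = 2*k*(-5 + k))
(-5 - 4)*(-43 + g(h)) = (-5 - 4)*(-43 + 2*3*(-5 + 3)) = -9*(-43 + 2*3*(-2)) = -9*(-43 - 12) = -9*(-55) = 495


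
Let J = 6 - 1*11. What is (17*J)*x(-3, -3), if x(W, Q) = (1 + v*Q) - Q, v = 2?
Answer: 170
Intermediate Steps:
J = -5 (J = 6 - 11 = -5)
x(W, Q) = 1 + Q (x(W, Q) = (1 + 2*Q) - Q = 1 + Q)
(17*J)*x(-3, -3) = (17*(-5))*(1 - 3) = -85*(-2) = 170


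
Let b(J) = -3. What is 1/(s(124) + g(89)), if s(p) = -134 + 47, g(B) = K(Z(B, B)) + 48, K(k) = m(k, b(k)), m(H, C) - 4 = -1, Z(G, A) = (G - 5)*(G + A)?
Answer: -1/36 ≈ -0.027778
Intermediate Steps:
Z(G, A) = (-5 + G)*(A + G)
m(H, C) = 3 (m(H, C) = 4 - 1 = 3)
K(k) = 3
g(B) = 51 (g(B) = 3 + 48 = 51)
s(p) = -87
1/(s(124) + g(89)) = 1/(-87 + 51) = 1/(-36) = -1/36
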